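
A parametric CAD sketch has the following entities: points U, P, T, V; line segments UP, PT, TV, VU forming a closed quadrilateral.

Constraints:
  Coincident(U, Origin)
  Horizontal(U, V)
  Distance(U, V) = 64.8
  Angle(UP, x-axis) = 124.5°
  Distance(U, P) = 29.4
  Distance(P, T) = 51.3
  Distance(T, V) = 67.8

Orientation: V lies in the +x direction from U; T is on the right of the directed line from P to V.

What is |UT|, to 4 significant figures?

23.86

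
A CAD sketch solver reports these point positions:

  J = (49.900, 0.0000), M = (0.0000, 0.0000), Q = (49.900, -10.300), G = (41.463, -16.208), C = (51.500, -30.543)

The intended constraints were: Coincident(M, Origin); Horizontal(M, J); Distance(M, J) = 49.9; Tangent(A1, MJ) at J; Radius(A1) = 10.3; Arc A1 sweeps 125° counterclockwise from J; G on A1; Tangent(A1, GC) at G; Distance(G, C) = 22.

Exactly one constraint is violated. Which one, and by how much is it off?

Distance(G, C) = 22 — off by 4.50.

M = (0.00, 0.00) ✓; M.y = 0.00, J.y = 0.00 ✓; |MJ| = 49.90 ✓; ∠(QJ, JM) = 90.00° ✓; |QJ| = 10.30 ✓; bearing(Q→G) − bearing(Q→J) = 125.0° ✓; |QG| = 10.30 ✓; ∠(QG, GC) = 90.00° ✓; |GC| = 17.50 ✗.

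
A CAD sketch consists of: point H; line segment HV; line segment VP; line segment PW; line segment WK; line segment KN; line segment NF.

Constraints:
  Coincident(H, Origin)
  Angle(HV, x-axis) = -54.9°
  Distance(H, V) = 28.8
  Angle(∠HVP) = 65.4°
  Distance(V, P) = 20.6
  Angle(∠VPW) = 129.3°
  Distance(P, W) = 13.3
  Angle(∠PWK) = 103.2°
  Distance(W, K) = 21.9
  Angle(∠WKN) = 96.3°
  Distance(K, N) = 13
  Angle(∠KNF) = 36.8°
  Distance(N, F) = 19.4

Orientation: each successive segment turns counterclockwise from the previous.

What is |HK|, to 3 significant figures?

3.99

∠VPW = 129.3° gives PW at 110° from the x-axis; with |PW| = 13.3, W = (22.3, 6.69). ∠PWK = 103.2° gives WK at -173° from the x-axis; with |WK| = 21.9, K = (0.590, 3.94). Then |HK| = |K − H| = 3.99.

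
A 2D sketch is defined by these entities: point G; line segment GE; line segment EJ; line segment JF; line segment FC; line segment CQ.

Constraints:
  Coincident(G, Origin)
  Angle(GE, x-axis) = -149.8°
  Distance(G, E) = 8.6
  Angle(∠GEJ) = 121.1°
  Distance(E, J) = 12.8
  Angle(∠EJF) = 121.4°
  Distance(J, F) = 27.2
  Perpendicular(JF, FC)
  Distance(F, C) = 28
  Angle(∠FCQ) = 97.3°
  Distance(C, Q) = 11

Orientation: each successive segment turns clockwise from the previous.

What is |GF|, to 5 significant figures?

35.187

∠GEJ = 121.1° gives EJ at 151.30° from the x-axis; with |EJ| = 12.8, J = (-18.660, 1.8209). ∠EJF = 121.4° gives JF at 92.700° from the x-axis; with |JF| = 27.2, F = (-19.942, 28.991). Then |GF| = |F − G| = 35.187.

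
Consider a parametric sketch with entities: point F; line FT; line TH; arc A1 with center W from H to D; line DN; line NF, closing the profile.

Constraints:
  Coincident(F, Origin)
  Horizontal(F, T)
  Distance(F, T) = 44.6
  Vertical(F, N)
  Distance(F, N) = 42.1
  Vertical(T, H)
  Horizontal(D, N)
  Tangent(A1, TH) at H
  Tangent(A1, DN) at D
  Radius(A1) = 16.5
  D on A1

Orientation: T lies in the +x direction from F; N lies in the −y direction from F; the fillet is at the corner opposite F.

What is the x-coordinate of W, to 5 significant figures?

28.100

F is at the origin; FT is horizontal with |FT| = 44.6 and T on the +x side, so T = (44.600, 0.0000). F and N share the same x with |FN| = 42.1 and N on the −y side, so N = (0.0000, -42.100). The virtual corner opposite F is at (44.600, -42.100). Tangency of A1 to TH means the radius WH is perpendicular to TH and tangency of A1 to DN means the radius WD is perpendicular to DN, with radius 16.5, so the center W sits 16.5 in from both sides at W = (28.100, -25.600). So W.x = 28.100.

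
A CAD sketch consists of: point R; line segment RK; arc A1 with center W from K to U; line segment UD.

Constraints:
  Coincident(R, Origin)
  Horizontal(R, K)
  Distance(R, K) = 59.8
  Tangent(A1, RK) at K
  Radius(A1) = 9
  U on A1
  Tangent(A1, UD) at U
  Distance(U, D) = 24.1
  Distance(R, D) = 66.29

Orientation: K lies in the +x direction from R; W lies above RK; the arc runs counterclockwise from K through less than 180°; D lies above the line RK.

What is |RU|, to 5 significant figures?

69.041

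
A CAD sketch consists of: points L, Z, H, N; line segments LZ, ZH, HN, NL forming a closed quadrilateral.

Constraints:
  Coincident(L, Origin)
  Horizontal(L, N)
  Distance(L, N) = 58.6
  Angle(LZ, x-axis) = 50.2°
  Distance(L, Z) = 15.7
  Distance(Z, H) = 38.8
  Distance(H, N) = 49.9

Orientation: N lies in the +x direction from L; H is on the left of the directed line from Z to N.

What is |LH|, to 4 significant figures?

54.49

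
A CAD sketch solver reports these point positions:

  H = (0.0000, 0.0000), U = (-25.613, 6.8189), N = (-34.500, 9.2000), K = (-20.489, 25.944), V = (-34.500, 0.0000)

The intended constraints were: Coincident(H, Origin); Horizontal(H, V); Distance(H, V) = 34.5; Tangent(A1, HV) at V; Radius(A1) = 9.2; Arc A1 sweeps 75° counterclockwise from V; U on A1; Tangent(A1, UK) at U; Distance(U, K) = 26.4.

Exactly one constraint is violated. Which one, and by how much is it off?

Distance(U, K) = 26.4 — off by 6.60.

H = (0.00, 0.00) ✓; H.y = 0.00, V.y = 0.00 ✓; |HV| = 34.50 ✓; ∠(NV, VH) = 90.00° ✓; |NV| = 9.200 ✓; bearing(N→U) − bearing(N→V) = 75.00° ✓; |NU| = 9.200 ✓; ∠(NU, UK) = 90.00° ✓; |UK| = 19.80 ✗.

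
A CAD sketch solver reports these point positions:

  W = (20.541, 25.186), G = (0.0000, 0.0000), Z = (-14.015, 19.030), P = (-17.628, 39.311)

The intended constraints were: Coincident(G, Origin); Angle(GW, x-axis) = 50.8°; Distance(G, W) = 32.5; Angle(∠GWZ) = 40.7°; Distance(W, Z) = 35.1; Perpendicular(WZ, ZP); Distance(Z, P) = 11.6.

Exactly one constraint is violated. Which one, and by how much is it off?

Distance(Z, P) = 11.6 — off by 9.00.

G = (0.00, 0.00) ✓; GW at 50.80° ✓; |GW| = 32.50 ✓; ∠GWZ = 40.70° ✓; |WZ| = 35.10 ✓; ∠(WZ, ZP) = 90.00° ✓; |ZP| = 20.60 ✗.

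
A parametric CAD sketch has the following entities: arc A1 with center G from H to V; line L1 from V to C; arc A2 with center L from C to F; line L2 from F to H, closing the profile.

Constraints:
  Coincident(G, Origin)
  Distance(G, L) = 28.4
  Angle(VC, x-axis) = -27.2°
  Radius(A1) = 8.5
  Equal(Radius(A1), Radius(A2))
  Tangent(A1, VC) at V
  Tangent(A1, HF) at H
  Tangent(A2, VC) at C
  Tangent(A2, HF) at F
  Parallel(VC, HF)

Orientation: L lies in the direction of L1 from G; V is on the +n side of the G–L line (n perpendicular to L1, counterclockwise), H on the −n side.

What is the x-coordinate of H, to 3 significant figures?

-3.89

The slot axis is L1's direction at -27.2°, so u = (cos -27.2°, sin -27.2°) = (0.889, -0.457) and n = (−sin -27.2°, cos -27.2°) = (0.457, 0.889). G is at the origin and L lies 28.4 along u from G, so L = 28.4·u = (25.3, -13.0). Tangency of A1 to both parallel lines with radius 8.5 puts V and H at G ± 8.5·n: V = (3.89, 7.56), H = (-3.89, -7.56). So H.x = -3.89.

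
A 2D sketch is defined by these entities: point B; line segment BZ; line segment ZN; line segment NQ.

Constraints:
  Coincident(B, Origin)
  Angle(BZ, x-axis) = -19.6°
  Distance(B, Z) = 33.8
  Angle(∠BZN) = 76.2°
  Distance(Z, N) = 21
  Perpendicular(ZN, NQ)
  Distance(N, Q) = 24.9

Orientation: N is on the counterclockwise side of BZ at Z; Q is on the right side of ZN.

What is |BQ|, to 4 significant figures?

59.16

∠BZN = 76.2°, so ZN runs at -19.6° + (180° − 76.2°) = 84.20° from the x-axis; with |ZN| = 21.0, N = Z + 21.0·(cos 84.20°, sin 84.20°) = (33.96, 9.554). The perpendicularity gives NQ at right angles to ZN; with |NQ| = 24.9 on the right of ZN, Q = N + 24.9·(0.9949, -0.1011) = (58.74, 7.038). Then |BQ| = |Q − B| = 59.16.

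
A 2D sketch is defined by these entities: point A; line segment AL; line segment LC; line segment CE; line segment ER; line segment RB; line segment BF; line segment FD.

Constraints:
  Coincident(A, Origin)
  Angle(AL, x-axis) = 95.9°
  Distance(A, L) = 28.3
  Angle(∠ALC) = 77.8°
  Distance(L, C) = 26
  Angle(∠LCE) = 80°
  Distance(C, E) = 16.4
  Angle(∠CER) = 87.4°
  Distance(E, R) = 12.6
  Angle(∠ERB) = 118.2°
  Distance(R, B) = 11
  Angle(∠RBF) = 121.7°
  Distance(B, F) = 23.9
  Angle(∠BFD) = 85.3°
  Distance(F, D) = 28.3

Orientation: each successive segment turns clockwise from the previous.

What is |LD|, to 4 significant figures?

43.69

A is at the origin; AL runs at 95.9° with length 28.3, so L = (-2.909, 28.15). ∠ALC = 77.8° gives LC at -6.300° from the x-axis; with |LC| = 26.0, C = (22.93, 25.30). ∠LCE = 80.0° gives CE at -106.3° from the x-axis; with |CE| = 16.4, E = (18.33, 9.556). ∠CER = 87.4° gives ER at 161.1° from the x-axis; with |ER| = 12.6, R = (6.410, 13.64). ∠ERB = 118.2° gives RB at 99.30° from the x-axis; with |RB| = 11.0, B = (4.633, 24.49). ∠RBF = 121.7° gives BF at 41.00° from the x-axis; with |BF| = 23.9, F = (22.67, 40.17). ∠BFD = 85.3° gives FD at -53.70° from the x-axis; with |FD| = 28.3, D = (39.42, 17.37). Then |LD| = |D − L| = 43.69.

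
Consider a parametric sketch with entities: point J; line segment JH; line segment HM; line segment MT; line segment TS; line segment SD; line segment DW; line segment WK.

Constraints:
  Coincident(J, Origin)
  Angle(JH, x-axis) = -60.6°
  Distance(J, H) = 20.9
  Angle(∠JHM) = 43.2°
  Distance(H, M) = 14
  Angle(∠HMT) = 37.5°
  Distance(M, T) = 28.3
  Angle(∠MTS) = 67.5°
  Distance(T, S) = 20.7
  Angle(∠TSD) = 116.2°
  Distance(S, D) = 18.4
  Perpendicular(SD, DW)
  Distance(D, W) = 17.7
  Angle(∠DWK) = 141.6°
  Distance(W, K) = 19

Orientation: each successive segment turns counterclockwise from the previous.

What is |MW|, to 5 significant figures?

2.7893

J is at the origin; JH runs at -60.6° with length 20.9, so H = (10.260, -18.208). ∠JHM = 43.2° gives HM at 76.200° from the x-axis; with |HM| = 14.0, M = (13.599, -4.6125). ∠HMT = 37.5° gives MT at -141.30° from the x-axis; with |MT| = 28.3, T = (-8.4868, -22.307). ∠MTS = 67.5° gives TS at -28.800° from the x-axis; with |TS| = 20.7, S = (9.6527, -32.279). ∠TSD = 116.2° gives SD at 35.000° from the x-axis; with |SD| = 18.4, D = (24.725, -21.725). The perpendicularity gives DW at right angles to SD, so DW runs at 125.00°; with |DW| = 17.7, W = (14.573, -7.2264). Then |MW| = |W − M| = 2.7893.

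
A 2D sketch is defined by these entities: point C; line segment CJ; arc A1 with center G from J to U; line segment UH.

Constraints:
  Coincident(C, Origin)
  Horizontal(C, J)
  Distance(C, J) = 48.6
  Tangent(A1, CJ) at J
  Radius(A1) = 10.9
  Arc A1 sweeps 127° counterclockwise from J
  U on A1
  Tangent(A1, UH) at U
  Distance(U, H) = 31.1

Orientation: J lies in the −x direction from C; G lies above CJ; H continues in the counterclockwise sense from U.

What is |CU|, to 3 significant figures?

43.5

C is at the origin; CJ is horizontal with |CJ| = 48.6 and J on the −x side, so J = (-48.6, 0.00). Tangency of A1 to CJ means the radius GJ is perpendicular to CJ, so G = J + (0, 10.9) = (-48.6, 10.9). On A1, J sits at bearing -90° from G; a 127° counterclockwise sweep puts U at bearing 37°, so U = G + 10.9·(cos 37°, sin 37°) = (-39.9, 17.5). Then |CU| = |U − C| = 43.5.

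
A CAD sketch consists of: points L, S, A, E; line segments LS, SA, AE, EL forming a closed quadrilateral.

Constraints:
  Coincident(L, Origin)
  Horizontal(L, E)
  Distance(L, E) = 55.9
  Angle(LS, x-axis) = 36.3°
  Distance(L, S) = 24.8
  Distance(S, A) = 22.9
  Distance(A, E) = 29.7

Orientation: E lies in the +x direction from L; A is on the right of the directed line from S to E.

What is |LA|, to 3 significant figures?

28.0

Checks: LS at 36.30° ✓; |SA| = 22.90 ✓; |AE| = 29.70 ✓.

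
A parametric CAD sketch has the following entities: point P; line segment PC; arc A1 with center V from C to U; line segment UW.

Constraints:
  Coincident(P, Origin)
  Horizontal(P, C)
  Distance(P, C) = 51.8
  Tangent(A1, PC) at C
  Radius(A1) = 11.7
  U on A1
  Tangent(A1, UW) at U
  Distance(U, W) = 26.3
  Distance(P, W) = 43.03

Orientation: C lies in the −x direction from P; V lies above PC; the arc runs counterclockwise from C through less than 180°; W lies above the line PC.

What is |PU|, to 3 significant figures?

41.7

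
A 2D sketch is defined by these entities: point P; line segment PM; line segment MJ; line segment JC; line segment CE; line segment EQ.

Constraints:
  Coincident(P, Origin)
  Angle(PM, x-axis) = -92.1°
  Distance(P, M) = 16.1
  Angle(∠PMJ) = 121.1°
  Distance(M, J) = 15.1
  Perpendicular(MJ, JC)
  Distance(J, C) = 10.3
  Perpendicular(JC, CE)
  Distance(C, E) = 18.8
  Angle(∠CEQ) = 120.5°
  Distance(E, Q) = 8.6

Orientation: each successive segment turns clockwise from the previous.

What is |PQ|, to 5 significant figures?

10.899

P is at the origin; PM runs at -92.1° with length 16.1, so M = (-0.58996, -16.089). ∠PMJ = 121.1° gives MJ at -151.00° from the x-axis; with |MJ| = 15.1, J = (-13.797, -23.410). MJ is perpendicular to JC, so JC runs at 119.00°; with |JC| = 10.3, C = (-18.790, -14.401). JC is perpendicular to CE, so CE runs at 29.000°; with |CE| = 18.8, E = (-2.3474, -5.2868). ∠CEQ = 120.5° gives EQ at -30.500° from the x-axis; with |EQ| = 8.6, Q = (5.0626, -9.6516). Then |PQ| = |Q − P| = 10.899.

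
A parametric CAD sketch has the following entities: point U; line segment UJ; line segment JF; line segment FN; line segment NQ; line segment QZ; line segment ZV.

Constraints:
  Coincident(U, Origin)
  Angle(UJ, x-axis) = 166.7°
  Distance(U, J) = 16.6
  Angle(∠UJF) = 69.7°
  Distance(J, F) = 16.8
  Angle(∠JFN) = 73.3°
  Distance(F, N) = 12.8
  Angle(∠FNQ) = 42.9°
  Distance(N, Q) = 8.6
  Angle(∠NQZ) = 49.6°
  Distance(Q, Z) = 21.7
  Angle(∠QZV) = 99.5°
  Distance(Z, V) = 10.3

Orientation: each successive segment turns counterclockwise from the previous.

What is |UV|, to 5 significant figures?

24.193

U is at the origin; UJ runs at 166.7° with length 16.6, so J = (-16.155, 3.8188). ∠UJF = 69.7° gives JF at -83.000° from the x-axis; with |JF| = 16.8, F = (-14.107, -12.856). ∠JFN = 73.3° gives FN at 23.700° from the x-axis; with |FN| = 12.8, N = (-2.3869, -7.7110). ∠FNQ = 42.9° gives NQ at 160.80° from the x-axis; with |NQ| = 8.6, Q = (-10.509, -4.8828). ∠NQZ = 49.6° gives QZ at -68.800° from the x-axis; with |QZ| = 21.7, Z = (-2.6613, -25.114). ∠QZV = 99.5° gives ZV at 11.700° from the x-axis; with |ZV| = 10.3, V = (7.4247, -23.025). Then |UV| = |V − U| = 24.193.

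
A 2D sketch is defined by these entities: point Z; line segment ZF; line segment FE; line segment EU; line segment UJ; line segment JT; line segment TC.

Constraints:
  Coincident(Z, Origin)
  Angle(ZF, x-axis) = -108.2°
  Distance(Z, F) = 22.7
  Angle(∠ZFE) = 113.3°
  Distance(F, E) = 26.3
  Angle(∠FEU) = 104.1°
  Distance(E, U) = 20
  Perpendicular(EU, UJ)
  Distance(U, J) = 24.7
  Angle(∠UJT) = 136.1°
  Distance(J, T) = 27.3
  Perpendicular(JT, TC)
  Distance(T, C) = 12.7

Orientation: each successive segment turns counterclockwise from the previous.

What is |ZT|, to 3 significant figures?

11.7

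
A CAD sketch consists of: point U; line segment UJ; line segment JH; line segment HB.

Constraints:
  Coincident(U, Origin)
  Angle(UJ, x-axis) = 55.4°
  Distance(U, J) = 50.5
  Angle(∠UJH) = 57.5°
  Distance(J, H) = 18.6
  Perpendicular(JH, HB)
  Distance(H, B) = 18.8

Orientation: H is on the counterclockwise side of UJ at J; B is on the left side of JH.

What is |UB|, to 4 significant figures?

25.28

∠UJH = 57.5°, so JH runs at 55.4° + (180° − 57.5°) = 177.9° from the x-axis; with |JH| = 18.6, H = J + 18.6·(cos 177.9°, sin 177.9°) = (10.09, 42.25). JH ⟂ HB; with |HB| = 18.8 on the left of JH, B = H + 18.8·(-0.03664, -0.9993) = (9.400, 23.46). Then |UB| = |B − U| = 25.28.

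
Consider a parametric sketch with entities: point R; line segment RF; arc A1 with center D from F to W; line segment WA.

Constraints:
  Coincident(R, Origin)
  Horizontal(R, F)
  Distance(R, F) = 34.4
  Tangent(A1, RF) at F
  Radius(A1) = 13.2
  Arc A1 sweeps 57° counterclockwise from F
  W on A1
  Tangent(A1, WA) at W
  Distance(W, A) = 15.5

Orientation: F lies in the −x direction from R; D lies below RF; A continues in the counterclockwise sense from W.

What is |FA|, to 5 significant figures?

27.242

On A1, F sits at bearing 90° from D; a 57° counterclockwise sweep puts W at bearing 147°, so W = D + 13.2·(cos 147°, sin 147°) = (-45.470, -6.0108). Tangency of A1 to WA means the radius DW is perpendicular to WA, so WA runs along (−sin 147°, cos 147°); with |WA| = 15.5, A = (-53.912, -19.010). Then |FA| = |A − F| = 27.242.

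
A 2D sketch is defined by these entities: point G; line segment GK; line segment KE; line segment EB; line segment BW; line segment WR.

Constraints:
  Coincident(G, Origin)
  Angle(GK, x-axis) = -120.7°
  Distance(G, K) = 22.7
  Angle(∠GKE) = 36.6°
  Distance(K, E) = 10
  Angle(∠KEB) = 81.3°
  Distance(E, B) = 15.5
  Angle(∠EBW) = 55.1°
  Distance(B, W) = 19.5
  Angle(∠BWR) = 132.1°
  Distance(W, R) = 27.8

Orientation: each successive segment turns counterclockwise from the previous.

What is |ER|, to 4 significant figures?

30.32

∠EBW = 55.1° gives BW at -113.7° from the x-axis; with |BW| = 19.5, W = (-18.28, -20.28). ∠BWR = 132.1° gives WR at -65.80° from the x-axis; with |WR| = 27.8, R = (-6.882, -45.64). Then |ER| = |R − E| = 30.32.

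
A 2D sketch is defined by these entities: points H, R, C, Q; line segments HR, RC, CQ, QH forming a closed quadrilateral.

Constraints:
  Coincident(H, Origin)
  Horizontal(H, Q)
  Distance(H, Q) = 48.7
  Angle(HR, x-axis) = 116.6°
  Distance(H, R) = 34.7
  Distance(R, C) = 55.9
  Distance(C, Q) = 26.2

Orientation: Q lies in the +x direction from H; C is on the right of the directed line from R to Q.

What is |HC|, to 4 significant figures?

25.42

Checks: H = (0.00, 0.00) ✓; |RC| = 55.90 ✓; |CQ| = 26.20 ✓.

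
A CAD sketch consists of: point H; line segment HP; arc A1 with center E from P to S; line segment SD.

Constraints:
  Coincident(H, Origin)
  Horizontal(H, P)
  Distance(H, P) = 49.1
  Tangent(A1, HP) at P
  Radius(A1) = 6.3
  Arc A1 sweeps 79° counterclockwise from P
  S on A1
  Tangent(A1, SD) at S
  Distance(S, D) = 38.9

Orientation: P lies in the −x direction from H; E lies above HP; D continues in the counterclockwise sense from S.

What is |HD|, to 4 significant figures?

55.98

On A1, P sits at bearing -90° from E; a 79° counterclockwise sweep puts S at bearing -11°, so S = E + 6.3·(cos -11°, sin -11°) = (-42.92, 5.098). The tangent condition forces ES to be normal to SD, so SD runs along (−sin -11°, cos -11°); with |SD| = 38.9, D = (-35.49, 43.28). Then |HD| = |D − H| = 55.98.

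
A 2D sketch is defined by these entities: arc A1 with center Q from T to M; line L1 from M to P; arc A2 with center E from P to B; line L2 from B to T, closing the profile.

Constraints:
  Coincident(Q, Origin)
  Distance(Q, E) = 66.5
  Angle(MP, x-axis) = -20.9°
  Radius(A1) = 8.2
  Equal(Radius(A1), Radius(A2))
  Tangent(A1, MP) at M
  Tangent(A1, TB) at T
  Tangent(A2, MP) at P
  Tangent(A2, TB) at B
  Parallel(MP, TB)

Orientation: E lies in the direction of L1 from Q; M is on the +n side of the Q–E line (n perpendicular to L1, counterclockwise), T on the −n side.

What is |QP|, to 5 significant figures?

67.004

The slot axis is L1's direction at -20.9°, so u = (cos -20.9°, sin -20.9°) = (0.93420, -0.35674) and n = (−sin -20.9°, cos -20.9°) = (0.35674, 0.93420). Q is at the origin and E lies 66.5 along u from Q, so E = 66.5·u = (62.125, -23.723). Tangency of A1 to both parallel lines with radius 8.2 puts M and T at Q ± 8.2·n: M = (2.9253, 7.6605), T = (-2.9253, -7.6605). Equal radii place P and B the same way about E: P = E + 8.2·n = (65.050, -16.063), B = E − 8.2·n = (59.199, -31.384). Then |QP| = |P − Q| = 67.004.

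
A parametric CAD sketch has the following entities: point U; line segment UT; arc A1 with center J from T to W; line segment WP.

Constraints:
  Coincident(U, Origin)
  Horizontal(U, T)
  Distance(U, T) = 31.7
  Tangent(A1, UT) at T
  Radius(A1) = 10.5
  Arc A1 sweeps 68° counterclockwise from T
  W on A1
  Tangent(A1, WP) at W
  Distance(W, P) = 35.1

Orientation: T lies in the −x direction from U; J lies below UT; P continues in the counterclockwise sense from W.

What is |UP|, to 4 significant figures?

67.15

U is at the origin; UT is horizontal with |UT| = 31.7 and T on the −x side, so T = (-31.70, 0.000). The tangent condition forces JT to be normal to UT, so J = T + (0, -10.5) = (-31.70, -10.50). On A1, T sits at bearing 90° from J; a 68° counterclockwise sweep puts W at bearing 158°, so W = J + 10.5·(cos 158°, sin 158°) = (-41.44, -6.567). Tangency of A1 to WP means the radius JW is perpendicular to WP, so WP runs along (−sin 158°, cos 158°); with |WP| = 35.1, P = (-54.58, -39.11). Then |UP| = |P − U| = 67.15.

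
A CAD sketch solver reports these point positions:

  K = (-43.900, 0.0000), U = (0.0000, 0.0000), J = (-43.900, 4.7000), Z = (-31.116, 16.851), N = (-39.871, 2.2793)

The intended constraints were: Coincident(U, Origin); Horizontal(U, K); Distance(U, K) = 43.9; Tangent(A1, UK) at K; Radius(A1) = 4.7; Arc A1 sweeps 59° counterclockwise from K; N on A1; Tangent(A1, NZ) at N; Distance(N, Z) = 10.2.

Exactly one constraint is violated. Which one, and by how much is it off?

Distance(N, Z) = 10.2 — off by 6.80.

U = (0.00, 0.00) ✓; U.y = 0.00, K.y = 0.00 ✓; |UK| = 43.90 ✓; ∠(JK, KU) = 90.00° ✓; |JK| = 4.700 ✓; bearing(J→N) − bearing(J→K) = 59.00° ✓; |JN| = 4.700 ✓; ∠(JN, NZ) = 90.00° ✓; |NZ| = 17.00 ✗.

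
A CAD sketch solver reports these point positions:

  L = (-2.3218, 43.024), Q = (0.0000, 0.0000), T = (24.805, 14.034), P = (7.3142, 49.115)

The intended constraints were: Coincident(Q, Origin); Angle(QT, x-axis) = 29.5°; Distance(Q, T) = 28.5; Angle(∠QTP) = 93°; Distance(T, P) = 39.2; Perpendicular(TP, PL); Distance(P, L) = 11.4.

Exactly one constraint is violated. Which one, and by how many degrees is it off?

Perpendicular(TP, PL) — off by 5.80°.

Q = (0.00, 0.00) ✓; QT at 29.50° ✓; |QT| = 28.50 ✓; ∠QTP = 93.00° ✓; |TP| = 39.20 ✓; ∠(TP, PL) = 95.80° ✗; |PL| = 11.40 ✓.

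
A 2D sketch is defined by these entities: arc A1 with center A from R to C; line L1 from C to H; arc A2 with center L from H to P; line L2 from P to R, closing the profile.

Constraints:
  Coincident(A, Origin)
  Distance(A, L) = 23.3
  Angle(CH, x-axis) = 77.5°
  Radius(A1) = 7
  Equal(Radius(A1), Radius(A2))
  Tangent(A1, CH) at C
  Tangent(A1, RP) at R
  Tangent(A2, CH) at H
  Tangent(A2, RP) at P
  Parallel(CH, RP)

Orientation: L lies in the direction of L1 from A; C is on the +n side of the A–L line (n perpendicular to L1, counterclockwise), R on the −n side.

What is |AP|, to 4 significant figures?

24.33

The slot axis is L1's direction at 77.5°, so u = (cos 77.5°, sin 77.5°) = (0.2164, 0.9763) and n = (−sin 77.5°, cos 77.5°) = (-0.9763, 0.2164). A is at the origin and L lies 23.3 along u from A, so L = 23.3·u = (5.043, 22.75). Tangency of A1 to both parallel lines with radius 7.0 puts C and R at A ± 7.0·n: C = (-6.834, 1.515), R = (6.834, -1.515). Equal radii place H and P the same way about L: H = L + 7.0·n = (-1.791, 24.26), P = L − 7.0·n = (11.88, 21.23). Then |AP| = |P − A| = 24.33.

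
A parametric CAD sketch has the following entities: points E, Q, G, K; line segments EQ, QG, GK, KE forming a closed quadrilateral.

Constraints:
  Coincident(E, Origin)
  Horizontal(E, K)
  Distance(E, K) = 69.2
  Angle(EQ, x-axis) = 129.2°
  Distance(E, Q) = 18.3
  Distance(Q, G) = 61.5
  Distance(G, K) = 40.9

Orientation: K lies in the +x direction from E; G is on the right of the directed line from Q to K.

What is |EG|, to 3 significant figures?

43.8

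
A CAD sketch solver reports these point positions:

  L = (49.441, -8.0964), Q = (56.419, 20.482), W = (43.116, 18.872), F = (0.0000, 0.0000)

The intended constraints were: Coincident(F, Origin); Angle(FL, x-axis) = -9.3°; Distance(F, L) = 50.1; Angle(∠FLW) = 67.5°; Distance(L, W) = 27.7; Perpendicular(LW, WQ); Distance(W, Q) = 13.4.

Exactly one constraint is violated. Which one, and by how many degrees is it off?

Perpendicular(LW, WQ) — off by 6.30°.

F = (0.00, 0.00) ✓; FL at -9.300° ✓; |FL| = 50.10 ✓; ∠FLW = 67.50° ✓; |LW| = 27.70 ✓; ∠(LW, WQ) = 96.30° ✗; |WQ| = 13.40 ✓.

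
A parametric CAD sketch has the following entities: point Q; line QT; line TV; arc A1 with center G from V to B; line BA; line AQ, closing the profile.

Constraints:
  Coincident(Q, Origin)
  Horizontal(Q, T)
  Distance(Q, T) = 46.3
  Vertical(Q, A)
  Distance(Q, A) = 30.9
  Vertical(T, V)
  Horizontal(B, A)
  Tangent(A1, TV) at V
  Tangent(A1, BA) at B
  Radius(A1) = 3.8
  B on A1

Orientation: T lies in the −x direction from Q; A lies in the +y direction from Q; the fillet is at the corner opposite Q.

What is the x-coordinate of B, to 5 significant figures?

-42.500

Q is at the origin; Q and T share the same y with |QT| = 46.3 and T on the −x side, so T = (-46.300, 0.0000). Q and A share the same x with |QA| = 30.9 and A on the +y side, so A = (0.0000, 30.900). The virtual corner opposite Q is at (-46.300, 30.900). A1 meets TV tangentially, so GV is at right angles to TV and the tangent condition forces GB to be normal to BA, with radius 3.8, so the center G sits 3.8 in from both sides at G = (-42.500, 27.100). That places the tangent points at V = (-46.300, 27.100) on TV and B = (-42.500, 30.900) on BA. So B.x = -42.500.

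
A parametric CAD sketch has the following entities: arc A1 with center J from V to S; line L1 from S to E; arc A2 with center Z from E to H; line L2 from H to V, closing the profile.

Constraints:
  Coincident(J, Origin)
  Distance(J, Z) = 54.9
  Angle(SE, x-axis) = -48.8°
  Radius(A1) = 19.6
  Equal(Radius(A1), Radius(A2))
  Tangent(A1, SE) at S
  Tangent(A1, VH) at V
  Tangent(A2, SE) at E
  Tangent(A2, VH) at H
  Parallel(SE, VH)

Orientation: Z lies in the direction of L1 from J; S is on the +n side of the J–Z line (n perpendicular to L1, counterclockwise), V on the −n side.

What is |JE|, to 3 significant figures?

58.3

Tangency of A1 to both parallel lines with radius 19.6 puts S and V at J ± 19.6·n: S = (14.7, 12.9), V = (-14.7, -12.9). Equal radii place E and H the same way about Z: E = Z + 19.6·n = (50.9, -28.4), H = Z − 19.6·n = (21.4, -54.2). Then |JE| = |E − J| = 58.3.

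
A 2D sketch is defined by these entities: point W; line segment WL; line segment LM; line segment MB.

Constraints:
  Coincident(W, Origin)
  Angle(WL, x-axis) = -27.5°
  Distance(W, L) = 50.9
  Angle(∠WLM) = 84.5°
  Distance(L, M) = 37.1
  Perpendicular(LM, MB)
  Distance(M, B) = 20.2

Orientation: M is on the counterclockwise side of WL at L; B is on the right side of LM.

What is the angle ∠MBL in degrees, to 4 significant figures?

61.43°

W is at the origin; WL runs at -27.5° with length 50.9, so L = 50.9·(cos -27.5°, sin -27.5°) = (45.15, -23.50). ∠WLM = 84.5°, so LM runs at -27.5° + (180° − 84.5°) = 68.00° from the x-axis; with |LM| = 37.1, M = L + 37.1·(cos 68.00°, sin 68.00°) = (59.05, 10.90). LM is perpendicular to MB; with |MB| = 20.2 on the right of LM, B = M + 20.2·(0.9272, -0.3746) = (77.78, 3.328). Then cos ∠MBL = BM·BL / (|BM||BL|), giving 61.43°.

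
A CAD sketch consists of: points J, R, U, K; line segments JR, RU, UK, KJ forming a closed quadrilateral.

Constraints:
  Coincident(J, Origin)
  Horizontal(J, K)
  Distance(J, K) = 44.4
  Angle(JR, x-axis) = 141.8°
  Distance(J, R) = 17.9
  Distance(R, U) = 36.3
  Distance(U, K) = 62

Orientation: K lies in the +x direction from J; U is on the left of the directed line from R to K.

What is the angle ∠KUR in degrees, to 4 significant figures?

68.89°

Checks: |RU| = 36.30 ✓; |UK| = 62.00 ✓.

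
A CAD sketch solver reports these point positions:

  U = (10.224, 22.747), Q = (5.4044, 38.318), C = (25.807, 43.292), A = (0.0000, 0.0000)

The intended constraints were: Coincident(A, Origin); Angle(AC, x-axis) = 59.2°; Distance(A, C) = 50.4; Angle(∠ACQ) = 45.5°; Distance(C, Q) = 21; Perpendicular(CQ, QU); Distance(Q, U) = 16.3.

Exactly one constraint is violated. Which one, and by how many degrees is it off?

Perpendicular(CQ, QU) — off by 3.50°.

A = (0.00, 0.00) ✓; AC at 59.20° ✓; |AC| = 50.40 ✓; ∠ACQ = 45.50° ✓; |CQ| = 21.00 ✓; ∠(CQ, QU) = 93.50° ✗; |QU| = 16.30 ✓.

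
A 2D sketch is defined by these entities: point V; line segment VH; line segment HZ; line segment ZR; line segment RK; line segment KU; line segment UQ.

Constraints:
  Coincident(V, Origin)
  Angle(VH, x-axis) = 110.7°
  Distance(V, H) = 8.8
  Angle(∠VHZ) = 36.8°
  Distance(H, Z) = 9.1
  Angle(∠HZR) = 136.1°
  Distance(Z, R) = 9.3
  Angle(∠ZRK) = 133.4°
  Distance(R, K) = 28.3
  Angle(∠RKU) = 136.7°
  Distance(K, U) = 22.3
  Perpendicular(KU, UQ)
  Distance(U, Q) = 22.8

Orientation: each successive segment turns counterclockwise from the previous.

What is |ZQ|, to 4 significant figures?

43.32

V is at the origin; VH runs at 110.7° with length 8.8, so H = (-3.111, 8.232). ∠VHZ = 36.8° gives HZ at -106.1° from the x-axis; with |HZ| = 9.1, Z = (-5.634, -0.5112). ∠HZR = 136.1° gives ZR at -62.20° from the x-axis; with |ZR| = 9.3, R = (-1.297, -8.738). ∠ZRK = 133.4° gives RK at -15.60° from the x-axis; with |RK| = 28.3, K = (25.96, -16.35). ∠RKU = 136.7° gives KU at 27.70° from the x-axis; with |KU| = 22.3, U = (45.71, -5.982). KU ⟂ UQ, so UQ runs at 117.7°; with |UQ| = 22.8, Q = (35.11, 14.20). Then |ZQ| = |Q − Z| = 43.32.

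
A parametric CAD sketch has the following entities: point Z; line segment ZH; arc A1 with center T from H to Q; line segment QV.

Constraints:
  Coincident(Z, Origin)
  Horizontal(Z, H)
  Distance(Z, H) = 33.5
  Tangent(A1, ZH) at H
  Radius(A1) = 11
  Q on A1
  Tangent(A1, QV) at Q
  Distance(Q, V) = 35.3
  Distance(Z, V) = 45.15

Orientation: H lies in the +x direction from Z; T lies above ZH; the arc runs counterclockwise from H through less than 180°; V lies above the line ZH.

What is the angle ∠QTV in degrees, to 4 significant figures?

72.69°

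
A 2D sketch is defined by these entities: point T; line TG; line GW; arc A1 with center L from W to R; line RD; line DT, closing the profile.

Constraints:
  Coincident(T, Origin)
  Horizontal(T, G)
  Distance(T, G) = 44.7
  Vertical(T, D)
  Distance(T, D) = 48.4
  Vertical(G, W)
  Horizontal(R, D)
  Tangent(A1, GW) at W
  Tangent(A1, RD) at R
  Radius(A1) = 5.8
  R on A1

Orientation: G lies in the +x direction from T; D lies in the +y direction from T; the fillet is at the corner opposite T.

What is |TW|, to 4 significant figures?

61.75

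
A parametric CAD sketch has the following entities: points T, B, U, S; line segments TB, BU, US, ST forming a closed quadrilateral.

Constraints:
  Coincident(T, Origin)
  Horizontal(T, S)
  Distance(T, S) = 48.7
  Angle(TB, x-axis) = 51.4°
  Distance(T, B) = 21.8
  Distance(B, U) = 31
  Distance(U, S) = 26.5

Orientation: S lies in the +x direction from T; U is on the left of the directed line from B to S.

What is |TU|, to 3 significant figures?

50.5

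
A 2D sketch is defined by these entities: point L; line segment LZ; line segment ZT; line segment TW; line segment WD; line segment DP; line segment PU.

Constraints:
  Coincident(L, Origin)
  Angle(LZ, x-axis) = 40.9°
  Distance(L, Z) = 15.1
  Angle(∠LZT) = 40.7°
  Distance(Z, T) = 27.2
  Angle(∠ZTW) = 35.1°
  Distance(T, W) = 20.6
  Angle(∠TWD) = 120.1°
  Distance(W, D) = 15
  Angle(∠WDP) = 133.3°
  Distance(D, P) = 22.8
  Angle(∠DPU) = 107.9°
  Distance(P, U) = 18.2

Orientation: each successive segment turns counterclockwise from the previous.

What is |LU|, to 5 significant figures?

37.435

∠WDP = 133.3° gives DP at 71.700° from the x-axis; with |DP| = 22.8, P = (21.862, 25.992). ∠DPU = 107.9° gives PU at 143.80° from the x-axis; with |PU| = 18.2, U = (7.1756, 36.741). Then |LU| = |U − L| = 37.435.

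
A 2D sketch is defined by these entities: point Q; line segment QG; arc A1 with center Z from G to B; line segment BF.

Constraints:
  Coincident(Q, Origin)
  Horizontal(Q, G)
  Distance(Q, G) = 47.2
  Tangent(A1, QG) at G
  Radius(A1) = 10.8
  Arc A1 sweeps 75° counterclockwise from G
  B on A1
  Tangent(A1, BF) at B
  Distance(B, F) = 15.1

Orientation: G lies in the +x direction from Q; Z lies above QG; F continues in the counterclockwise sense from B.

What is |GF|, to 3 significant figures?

26.8

Q is at the origin; QG is horizontal with |QG| = 47.2 and G on the +x side, so G = (47.2, 0.00). Since A1 is tangent to QG there, ZG ⟂ QG, so Z = G + (0, 10.8) = (47.2, 10.8). On A1, G sits at bearing -90° from Z; a 75° counterclockwise sweep puts B at bearing -15°, so B = Z + 10.8·(cos -15°, sin -15°) = (57.6, 8.00). A1 meets BF tangentially, so ZB is at right angles to BF, so BF runs along (−sin -15°, cos -15°); with |BF| = 15.1, F = (61.5, 22.6). Then |GF| = |F − G| = 26.8.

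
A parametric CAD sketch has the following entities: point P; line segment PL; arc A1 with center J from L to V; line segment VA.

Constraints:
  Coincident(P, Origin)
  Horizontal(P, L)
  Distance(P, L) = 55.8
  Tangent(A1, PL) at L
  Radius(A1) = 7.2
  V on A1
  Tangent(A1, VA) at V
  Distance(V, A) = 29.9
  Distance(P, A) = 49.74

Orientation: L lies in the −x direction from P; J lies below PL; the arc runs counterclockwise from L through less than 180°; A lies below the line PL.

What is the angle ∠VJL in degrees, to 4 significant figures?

139.1°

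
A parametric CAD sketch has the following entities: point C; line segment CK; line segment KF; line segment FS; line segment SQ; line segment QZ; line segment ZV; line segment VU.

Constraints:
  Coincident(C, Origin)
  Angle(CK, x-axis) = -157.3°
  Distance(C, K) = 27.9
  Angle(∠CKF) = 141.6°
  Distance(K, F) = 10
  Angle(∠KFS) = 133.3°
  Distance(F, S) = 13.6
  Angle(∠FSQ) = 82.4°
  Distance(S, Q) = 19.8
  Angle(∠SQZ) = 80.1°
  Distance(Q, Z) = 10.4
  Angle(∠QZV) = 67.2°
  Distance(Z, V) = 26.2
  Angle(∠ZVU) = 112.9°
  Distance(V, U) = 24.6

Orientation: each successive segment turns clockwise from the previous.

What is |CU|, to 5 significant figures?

59.553

C is at the origin; CK runs at -157.3° with length 27.9, so K = (-25.739, -10.767). ∠CKF = 141.6° gives KF at 164.30° from the x-axis; with |KF| = 10.0, F = (-35.366, -8.0608). ∠KFS = 133.3° gives FS at 117.60° from the x-axis; with |FS| = 13.6, S = (-41.667, 3.9916). ∠FSQ = 82.4° gives SQ at 20.000° from the x-axis; with |SQ| = 19.8, Q = (-23.061, 10.764). ∠SQZ = 80.1° gives QZ at -79.900° from the x-axis; with |QZ| = 10.4, Z = (-21.237, 0.52476). ∠QZV = 67.2° gives ZV at 167.30° from the x-axis; with |ZV| = 26.2, V = (-46.796, 6.2847). ∠ZVU = 112.9° gives VU at 100.20° from the x-axis; with |VU| = 24.6, U = (-51.152, 30.496). Then |CU| = |U − C| = 59.553.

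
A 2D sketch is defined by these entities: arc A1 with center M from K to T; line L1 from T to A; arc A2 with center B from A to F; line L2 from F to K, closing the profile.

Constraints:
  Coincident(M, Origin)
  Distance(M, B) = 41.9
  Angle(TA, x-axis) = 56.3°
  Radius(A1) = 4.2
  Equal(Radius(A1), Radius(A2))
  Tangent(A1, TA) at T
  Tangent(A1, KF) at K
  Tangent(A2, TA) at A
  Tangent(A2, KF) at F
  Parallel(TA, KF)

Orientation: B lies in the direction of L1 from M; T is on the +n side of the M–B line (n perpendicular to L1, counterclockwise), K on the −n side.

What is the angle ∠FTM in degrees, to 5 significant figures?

78.664°

The slot axis is L1's direction at 56.3°, so u = (cos 56.3°, sin 56.3°) = (0.55484, 0.83195) and n = (−sin 56.3°, cos 56.3°) = (-0.83195, 0.55484). M is at the origin and B lies 41.9 along u from M, so B = 41.9·u = (23.248, 34.859). Tangency of A1 to both parallel lines with radius 4.2 puts T and K at M ± 4.2·n: T = (-3.4942, 2.3303), K = (3.4942, -2.3303). Equal radii place A and F the same way about B: A = B + 4.2·n = (19.754, 37.189), F = B − 4.2·n = (26.742, 32.529). Then cos ∠FTM = TF·TM / (|TF||TM|), giving 78.664°.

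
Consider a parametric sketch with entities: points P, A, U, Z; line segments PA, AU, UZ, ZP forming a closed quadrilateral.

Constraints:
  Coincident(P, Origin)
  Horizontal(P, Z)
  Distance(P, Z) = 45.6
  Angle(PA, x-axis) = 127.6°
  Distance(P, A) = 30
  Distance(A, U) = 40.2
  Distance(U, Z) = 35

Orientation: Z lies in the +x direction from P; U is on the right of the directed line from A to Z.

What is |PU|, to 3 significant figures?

11.5

Checks: |AU| = 40.20 ✓; |UZ| = 35.00 ✓.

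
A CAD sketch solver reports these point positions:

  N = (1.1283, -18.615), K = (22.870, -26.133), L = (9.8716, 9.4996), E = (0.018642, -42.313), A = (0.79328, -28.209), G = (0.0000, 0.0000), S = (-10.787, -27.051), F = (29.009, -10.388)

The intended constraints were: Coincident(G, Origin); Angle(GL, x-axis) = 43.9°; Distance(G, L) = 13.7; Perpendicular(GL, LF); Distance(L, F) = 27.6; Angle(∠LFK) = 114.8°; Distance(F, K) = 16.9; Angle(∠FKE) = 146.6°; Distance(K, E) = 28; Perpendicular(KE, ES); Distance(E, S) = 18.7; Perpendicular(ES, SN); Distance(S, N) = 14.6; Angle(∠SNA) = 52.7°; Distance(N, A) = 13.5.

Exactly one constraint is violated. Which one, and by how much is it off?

Distance(N, A) = 13.5 — off by 3.90.

G = (0.00, 0.00) ✓; GL at 43.90° ✓; |GL| = 13.70 ✓; ∠(GL, LF) = 90.00° ✓; |LF| = 27.60 ✓; ∠LFK = 114.8° ✓; |FK| = 16.90 ✓; ∠FKE = 146.6° ✓; |KE| = 28.00 ✓; ∠(KE, ES) = 90.00° ✓; |ES| = 18.70 ✓; ∠(ES, SN) = 90.00° ✓; |SN| = 14.60 ✓; ∠SNA = 52.70° ✓; |NA| = 9.600 ✗.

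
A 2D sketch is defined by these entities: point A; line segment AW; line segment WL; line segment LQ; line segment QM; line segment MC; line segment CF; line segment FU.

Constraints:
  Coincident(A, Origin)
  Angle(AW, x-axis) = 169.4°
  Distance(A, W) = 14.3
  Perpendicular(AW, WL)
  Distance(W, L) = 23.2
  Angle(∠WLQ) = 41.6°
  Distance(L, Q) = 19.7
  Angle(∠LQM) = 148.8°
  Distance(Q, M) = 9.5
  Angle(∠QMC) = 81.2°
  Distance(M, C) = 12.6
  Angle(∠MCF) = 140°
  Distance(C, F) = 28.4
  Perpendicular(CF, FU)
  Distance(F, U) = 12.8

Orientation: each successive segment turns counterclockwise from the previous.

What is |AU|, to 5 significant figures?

37.372

A is at the origin; AW runs at 169.4° with length 14.3, so W = (-14.056, 2.6305). AW is perpendicular to WL, so WL runs at -100.60°; with |WL| = 23.2, L = (-18.324, -20.174). ∠WLQ = 41.6° gives LQ at 37.800° from the x-axis; with |LQ| = 19.7, Q = (-2.7576, -8.0993). ∠LQM = 148.8° gives QM at 69.000° from the x-axis; with |QM| = 9.5, M = (0.64690, 0.76969). ∠QMC = 81.2° gives MC at 167.80° from the x-axis; with |MC| = 12.6, C = (-11.669, 3.4324). ∠MCF = 140.0° gives CF at -152.20° from the x-axis; with |CF| = 28.4, F = (-36.791, -9.8130). The perpendicularity gives FU at right angles to CF, so FU runs at -62.200°; with |FU| = 12.8, U = (-30.821, -21.136). Then |AU| = |U − A| = 37.372.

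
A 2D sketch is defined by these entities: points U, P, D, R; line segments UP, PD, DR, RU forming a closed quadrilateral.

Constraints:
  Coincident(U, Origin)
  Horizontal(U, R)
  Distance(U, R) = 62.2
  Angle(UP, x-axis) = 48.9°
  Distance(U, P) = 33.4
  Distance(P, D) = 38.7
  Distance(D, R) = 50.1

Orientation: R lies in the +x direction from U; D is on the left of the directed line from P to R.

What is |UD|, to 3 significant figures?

71.8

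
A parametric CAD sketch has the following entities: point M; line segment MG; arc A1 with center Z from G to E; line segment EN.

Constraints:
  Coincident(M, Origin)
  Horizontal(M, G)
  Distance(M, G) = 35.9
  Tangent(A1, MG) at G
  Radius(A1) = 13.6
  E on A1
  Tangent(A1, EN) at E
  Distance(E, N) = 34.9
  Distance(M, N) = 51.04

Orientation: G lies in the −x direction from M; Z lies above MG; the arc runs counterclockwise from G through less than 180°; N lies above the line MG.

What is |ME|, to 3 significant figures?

25.6

Checks: |ZE| = 13.60 ✓; ∠(ZE, EN) = 90.00° ✓; |EN| = 34.90 ✓; |MN| = 51.04 ✓.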